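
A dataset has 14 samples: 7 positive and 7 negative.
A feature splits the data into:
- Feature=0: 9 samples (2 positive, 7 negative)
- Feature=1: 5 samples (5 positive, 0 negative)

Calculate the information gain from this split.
0.5087 bits

Information Gain = H(Y) - H(Y|Feature)

Before split:
P(positive) = 7/14 = 0.5000
H(Y) = 1.0000 bits

After split:
Feature=0: H = 0.7642 bits (weight = 9/14)
Feature=1: H = 0.0000 bits (weight = 5/14)
H(Y|Feature) = (9/14)×0.7642 + (5/14)×0.0000 = 0.4913 bits

Information Gain = 1.0000 - 0.4913 = 0.5087 bits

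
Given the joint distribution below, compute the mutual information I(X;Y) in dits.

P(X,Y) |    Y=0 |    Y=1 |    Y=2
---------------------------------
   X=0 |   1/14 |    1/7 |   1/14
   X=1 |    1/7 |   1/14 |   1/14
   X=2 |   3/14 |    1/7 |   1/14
0.0145 dits

Mutual information: I(X;Y) = H(X) + H(Y) - H(X,Y)

Marginals:
P(X) = (2/7, 2/7, 3/7), H(X) = 0.4686 dits
P(Y) = (3/7, 5/14, 3/14), H(Y) = 0.4608 dits

Joint entropy: H(X,Y) = 0.9149 dits

I(X;Y) = 0.4686 + 0.4608 - 0.9149 = 0.0145 dits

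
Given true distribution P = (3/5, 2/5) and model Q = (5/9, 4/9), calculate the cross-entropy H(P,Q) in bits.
0.9768 bits

Cross-entropy: H(P,Q) = -Σ p(x) log q(x)

Alternatively: H(P,Q) = H(P) + D_KL(P||Q)
H(P) = 0.9710 bits
D_KL(P||Q) = 0.0058 bits

H(P,Q) = 0.9710 + 0.0058 = 0.9768 bits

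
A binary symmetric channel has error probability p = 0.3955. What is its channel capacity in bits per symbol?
0.0317 bits

For a binary symmetric channel (BSC) with error probability p:
Capacity C = 1 - H(p) bits per symbol

where H(p) = -p log₂(p) - (1-p) log₂(1-p) is the binary entropy function.

H(0.3955) = 0.9683 bits
C = 1 - 0.9683 = 0.0317 bits per symbol

This means we can reliably transmit up to 0.0317 bits of information per channel use.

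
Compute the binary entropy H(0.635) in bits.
0.9468 bits

The binary entropy function is:
H(p) = -p log(p) - (1-p) log(1-p)

H(0.635) = -0.635 × log_2(0.635) - 0.365 × log_2(0.365)
H(0.635) = 0.9468 bits

Note: Binary entropy is maximized at p=0.5 (H=1 bit) and minimized at p=0 or p=1 (H=0).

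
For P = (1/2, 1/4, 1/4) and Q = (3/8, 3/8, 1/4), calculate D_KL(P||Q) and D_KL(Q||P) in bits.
D_KL(P||Q) = 0.0613, D_KL(Q||P) = 0.0637

KL divergence is not symmetric: D_KL(P||Q) ≠ D_KL(Q||P) in general.

D_KL(P||Q) = 0.0613 bits
D_KL(Q||P) = 0.0637 bits

No, they are not equal!

This asymmetry is why KL divergence is not a true distance metric.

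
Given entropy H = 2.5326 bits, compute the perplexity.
5.7861

Perplexity is 2^H (or exp(H) for natural log).

H = 2.5326 bits
Perplexity = 2^2.5326 = 5.7861

Interpretation: The model's uncertainty is equivalent to choosing uniformly among 5.8 options.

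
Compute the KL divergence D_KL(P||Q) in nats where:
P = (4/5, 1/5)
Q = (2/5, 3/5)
0.3348 nats

KL divergence: D_KL(P||Q) = Σ p(x) log(p(x)/q(x))

Computing term by term:
  x=0: 4/5 × log_e[(4/5)/(2/5)] = 4/5 × 0.6931 = 0.5545
  x=1: 1/5 × log_e[(1/5)/(3/5)] = 1/5 × -1.0986 = -0.2197

D_KL(P||Q) = 0.3348 nats

Note: KL divergence is always non-negative and equals 0 iff P = Q.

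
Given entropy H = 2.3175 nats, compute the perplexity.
10.1503

Perplexity is e^H (or exp(H) for natural log).

H = 2.3175 nats
Perplexity = e^2.3175 = 10.1503

Interpretation: The model's uncertainty is equivalent to choosing uniformly among 10.2 options.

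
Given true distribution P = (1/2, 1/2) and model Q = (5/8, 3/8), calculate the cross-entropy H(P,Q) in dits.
0.3150 dits

Cross-entropy: H(P,Q) = -Σ p(x) log q(x)

Alternatively: H(P,Q) = H(P) + D_KL(P||Q)
H(P) = 0.3010 dits
D_KL(P||Q) = 0.0140 dits

H(P,Q) = 0.3010 + 0.0140 = 0.3150 dits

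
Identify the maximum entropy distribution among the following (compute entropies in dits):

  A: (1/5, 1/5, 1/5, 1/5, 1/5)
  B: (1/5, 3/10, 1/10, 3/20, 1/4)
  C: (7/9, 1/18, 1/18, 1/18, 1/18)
A

For a discrete distribution over n outcomes, entropy is maximized by the uniform distribution.

Computing entropies:
H(A) = 0.6990 dits
H(B) = 0.6708 dits
H(C) = 0.3638 dits

The uniform distribution (where all probabilities equal 1/5) achieves the maximum entropy of log_10(5) = 0.6990 dits.

Distribution A has the highest entropy.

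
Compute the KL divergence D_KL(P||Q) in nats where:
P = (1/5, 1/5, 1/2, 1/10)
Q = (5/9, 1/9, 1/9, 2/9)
0.5854 nats

KL divergence: D_KL(P||Q) = Σ p(x) log(p(x)/q(x))

Computing term by term:
  x=0: 1/5 × log_e[(1/5)/(5/9)] = 1/5 × -1.0217 = -0.2043
  x=1: 1/5 × log_e[(1/5)/(1/9)] = 1/5 × 0.5878 = 0.1176
  x=2: 1/2 × log_e[(1/2)/(1/9)] = 1/2 × 1.5041 = 0.7520
  x=3: 1/10 × log_e[(1/10)/(2/9)] = 1/10 × -0.7985 = -0.0799

D_KL(P||Q) = 0.5854 nats

Note: KL divergence is always non-negative and equals 0 iff P = Q.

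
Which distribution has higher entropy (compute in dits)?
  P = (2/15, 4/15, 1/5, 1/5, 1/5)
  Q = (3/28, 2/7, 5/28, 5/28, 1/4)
P

Computing entropies in dits:
H(P) = 0.6891
H(Q) = 0.6771

Distribution P has higher entropy.

Intuition: The distribution closer to uniform (more spread out) has higher entropy.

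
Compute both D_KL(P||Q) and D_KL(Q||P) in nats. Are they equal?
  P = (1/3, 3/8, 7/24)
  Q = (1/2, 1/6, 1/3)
D_KL(P||Q) = 0.1300, D_KL(Q||P) = 0.1121

KL divergence is not symmetric: D_KL(P||Q) ≠ D_KL(Q||P) in general.

D_KL(P||Q) = 0.1300 nats
D_KL(Q||P) = 0.1121 nats

No, they are not equal!

This asymmetry is why KL divergence is not a true distance metric.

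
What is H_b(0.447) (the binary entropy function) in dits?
0.2986 dits

The binary entropy function is:
H(p) = -p log(p) - (1-p) log(1-p)

H(0.447) = -0.447 × log_10(0.447) - 0.553 × log_10(0.553)
H(0.447) = 0.2986 dits

Note: Binary entropy is maximized at p=0.5 (H=1 bit) and minimized at p=0 or p=1 (H=0).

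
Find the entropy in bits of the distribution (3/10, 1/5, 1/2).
1.4855 bits

Shannon entropy is H(X) = -Σ p(x) log p(x).

For P = (3/10, 1/5, 1/2):
H = -3/10 × log_2(3/10) -1/5 × log_2(1/5) -1/2 × log_2(1/2)
H = 1.4855 bits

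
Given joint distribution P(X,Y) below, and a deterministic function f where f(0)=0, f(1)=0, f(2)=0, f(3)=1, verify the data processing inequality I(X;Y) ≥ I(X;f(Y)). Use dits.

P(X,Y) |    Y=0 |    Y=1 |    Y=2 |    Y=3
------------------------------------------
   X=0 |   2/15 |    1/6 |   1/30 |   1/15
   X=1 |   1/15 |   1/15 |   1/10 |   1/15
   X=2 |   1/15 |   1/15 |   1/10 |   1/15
I(X;Y) = 0.0257, I(X;f(Y)) = 0.0010, inequality holds: 0.0257 ≥ 0.0010

Data Processing Inequality: For any Markov chain X → Y → Z, we have I(X;Y) ≥ I(X;Z).

Here Z = f(Y) is a deterministic function of Y, forming X → Y → Z.

Original I(X;Y) = 0.0257 dits

After applying f:
P(X,Z) where Z=f(Y):
- P(X,Z=0) = P(X,Y=0) + P(X,Y=1) + P(X,Y=2)
- P(X,Z=1) = P(X,Y=3)

I(X;Z) = I(X;f(Y)) = 0.0010 dits

Verification: 0.0257 ≥ 0.0010 ✓

Information cannot be created by processing; the function f can only lose information about X.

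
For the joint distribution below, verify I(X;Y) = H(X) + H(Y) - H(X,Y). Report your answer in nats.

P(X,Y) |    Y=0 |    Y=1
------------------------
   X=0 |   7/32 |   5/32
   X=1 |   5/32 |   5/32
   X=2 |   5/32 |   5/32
I(X;Y) = 0.0033 nats

Mutual information has multiple equivalent forms:
- I(X;Y) = H(X) - H(X|Y)
- I(X;Y) = H(Y) - H(Y|X)
- I(X;Y) = H(X) + H(Y) - H(X,Y)

Computing all quantities:
H(X) = 1.0948, H(Y) = 0.6912, H(X,Y) = 1.7827
H(X|Y) = 1.0915, H(Y|X) = 0.6879

Verification:
H(X) - H(X|Y) = 1.0948 - 1.0915 = 0.0033
H(Y) - H(Y|X) = 0.6912 - 0.6879 = 0.0033
H(X) + H(Y) - H(X,Y) = 1.0948 + 0.6912 - 1.7827 = 0.0033

All forms give I(X;Y) = 0.0033 nats. ✓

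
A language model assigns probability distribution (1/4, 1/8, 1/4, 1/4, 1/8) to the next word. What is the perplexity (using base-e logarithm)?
4.7568

Perplexity is e^H (or exp(H) for natural log).

First, H = -Σ p log p = 1.5596 nats
Perplexity = e^1.5596 = 4.7568

Interpretation: The model's uncertainty is equivalent to choosing uniformly among 4.8 options.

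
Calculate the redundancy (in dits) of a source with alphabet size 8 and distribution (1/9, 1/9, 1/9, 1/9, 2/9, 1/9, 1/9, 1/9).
0.0157 dits

Redundancy measures how far a source is from maximum entropy:
R = H_max - H(X)

Maximum entropy for 8 symbols: H_max = log_10(8) = 0.9031 dits
Actual entropy: H(X) = 0.8873 dits
Redundancy: R = 0.9031 - 0.8873 = 0.0157 dits

This redundancy represents potential for compression: the source could be compressed by 0.0157 dits per symbol.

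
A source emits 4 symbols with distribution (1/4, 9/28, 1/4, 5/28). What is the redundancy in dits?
0.0090 dits

Redundancy measures how far a source is from maximum entropy:
R = H_max - H(X)

Maximum entropy for 4 symbols: H_max = log_10(4) = 0.6021 dits
Actual entropy: H(X) = 0.5931 dits
Redundancy: R = 0.6021 - 0.5931 = 0.0090 dits

This redundancy represents potential for compression: the source could be compressed by 0.0090 dits per symbol.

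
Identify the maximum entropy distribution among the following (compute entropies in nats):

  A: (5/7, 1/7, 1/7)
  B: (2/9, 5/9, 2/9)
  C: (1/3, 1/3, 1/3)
C

For a discrete distribution over n outcomes, entropy is maximized by the uniform distribution.

Computing entropies:
H(A) = 0.7963 nats
H(B) = 0.9950 nats
H(C) = 1.0986 nats

The uniform distribution (where all probabilities equal 1/3) achieves the maximum entropy of log_e(3) = 1.0986 nats.

Distribution C has the highest entropy.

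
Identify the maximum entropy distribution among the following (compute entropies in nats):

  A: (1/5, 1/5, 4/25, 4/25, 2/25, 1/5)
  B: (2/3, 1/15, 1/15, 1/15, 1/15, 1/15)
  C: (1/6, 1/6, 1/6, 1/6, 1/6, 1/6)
C

For a discrete distribution over n outcomes, entropy is maximized by the uniform distribution.

Computing entropies:
H(A) = 1.7541 nats
H(B) = 1.1730 nats
H(C) = 1.7918 nats

The uniform distribution (where all probabilities equal 1/6) achieves the maximum entropy of log_e(6) = 1.7918 nats.

Distribution C has the highest entropy.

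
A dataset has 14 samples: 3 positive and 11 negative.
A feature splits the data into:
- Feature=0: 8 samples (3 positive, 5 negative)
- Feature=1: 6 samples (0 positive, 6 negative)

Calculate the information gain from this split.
0.2042 bits

Information Gain = H(Y) - H(Y|Feature)

Before split:
P(positive) = 3/14 = 0.2143
H(Y) = 0.7496 bits

After split:
Feature=0: H = 0.9544 bits (weight = 8/14)
Feature=1: H = 0.0000 bits (weight = 6/14)
H(Y|Feature) = (8/14)×0.9544 + (6/14)×0.0000 = 0.5454 bits

Information Gain = 0.7496 - 0.5454 = 0.2042 bits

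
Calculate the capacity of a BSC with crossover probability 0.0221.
0.8469 bits

For a binary symmetric channel (BSC) with error probability p:
Capacity C = 1 - H(p) bits per symbol

where H(p) = -p log₂(p) - (1-p) log₂(1-p) is the binary entropy function.

H(0.0221) = 0.1531 bits
C = 1 - 0.1531 = 0.8469 bits per symbol

This means we can reliably transmit up to 0.8469 bits of information per channel use.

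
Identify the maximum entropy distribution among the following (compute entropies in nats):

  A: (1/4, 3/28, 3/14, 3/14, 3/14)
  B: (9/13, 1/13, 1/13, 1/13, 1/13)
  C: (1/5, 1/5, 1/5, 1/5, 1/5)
C

For a discrete distribution over n outcomes, entropy is maximized by the uniform distribution.

Computing entropies:
H(A) = 1.5762 nats
H(B) = 1.0438 nats
H(C) = 1.6094 nats

The uniform distribution (where all probabilities equal 1/5) achieves the maximum entropy of log_e(5) = 1.6094 nats.

Distribution C has the highest entropy.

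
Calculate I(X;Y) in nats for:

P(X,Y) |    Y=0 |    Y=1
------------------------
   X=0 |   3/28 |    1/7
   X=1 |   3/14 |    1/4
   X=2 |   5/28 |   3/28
0.0130 nats

Mutual information: I(X;Y) = H(X) + H(Y) - H(X,Y)

Marginals:
P(X) = (1/4, 13/28, 2/7), H(X) = 1.0607 nats
P(Y) = (1/2, 1/2), H(Y) = 0.6931 nats

Joint entropy: H(X,Y) = 1.7409 nats

I(X;Y) = 1.0607 + 0.6931 - 1.7409 = 0.0130 nats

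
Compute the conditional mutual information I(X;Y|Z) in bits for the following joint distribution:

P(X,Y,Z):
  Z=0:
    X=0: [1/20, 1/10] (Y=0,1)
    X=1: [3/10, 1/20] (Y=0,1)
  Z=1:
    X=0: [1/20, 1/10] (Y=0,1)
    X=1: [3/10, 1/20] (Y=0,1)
0.1916 bits

Conditional mutual information: I(X;Y|Z) = H(X|Z) + H(Y|Z) - H(X,Y|Z)

H(Z) = 1.0000
H(X,Z) = 1.8813 → H(X|Z) = 0.8813
H(Y,Z) = 1.8813 → H(Y|Z) = 0.8813
H(X,Y,Z) = 2.5710 → H(X,Y|Z) = 1.5710

I(X;Y|Z) = 0.8813 + 0.8813 - 1.5710 = 0.1916 bits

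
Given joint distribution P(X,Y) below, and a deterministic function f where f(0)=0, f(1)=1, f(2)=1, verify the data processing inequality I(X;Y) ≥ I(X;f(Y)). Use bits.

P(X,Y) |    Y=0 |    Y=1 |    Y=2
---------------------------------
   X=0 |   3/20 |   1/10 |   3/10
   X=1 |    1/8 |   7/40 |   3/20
I(X;Y) = 0.0461, I(X;f(Y)) = 0.0000, inequality holds: 0.0461 ≥ 0.0000

Data Processing Inequality: For any Markov chain X → Y → Z, we have I(X;Y) ≥ I(X;Z).

Here Z = f(Y) is a deterministic function of Y, forming X → Y → Z.

Original I(X;Y) = 0.0461 bits

After applying f:
P(X,Z) where Z=f(Y):
- P(X,Z=0) = P(X,Y=0)
- P(X,Z=1) = P(X,Y=1) + P(X,Y=2)

I(X;Z) = I(X;f(Y)) = 0.0000 bits

Verification: 0.0461 ≥ 0.0000 ✓

Information cannot be created by processing; the function f can only lose information about X.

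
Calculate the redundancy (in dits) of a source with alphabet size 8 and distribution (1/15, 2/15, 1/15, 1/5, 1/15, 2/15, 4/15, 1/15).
0.0632 dits

Redundancy measures how far a source is from maximum entropy:
R = H_max - H(X)

Maximum entropy for 8 symbols: H_max = log_10(8) = 0.9031 dits
Actual entropy: H(X) = 0.8398 dits
Redundancy: R = 0.9031 - 0.8398 = 0.0632 dits

This redundancy represents potential for compression: the source could be compressed by 0.0632 dits per symbol.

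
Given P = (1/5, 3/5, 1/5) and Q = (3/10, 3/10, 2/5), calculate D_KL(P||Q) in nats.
0.1962 nats

KL divergence: D_KL(P||Q) = Σ p(x) log(p(x)/q(x))

Computing term by term:
  x=0: 1/5 × log_e[(1/5)/(3/10)] = 1/5 × -0.4055 = -0.0811
  x=1: 3/5 × log_e[(3/5)/(3/10)] = 3/5 × 0.6931 = 0.4159
  x=2: 1/5 × log_e[(1/5)/(2/5)] = 1/5 × -0.6931 = -0.1386

D_KL(P||Q) = 0.1962 nats

Note: KL divergence is always non-negative and equals 0 iff P = Q.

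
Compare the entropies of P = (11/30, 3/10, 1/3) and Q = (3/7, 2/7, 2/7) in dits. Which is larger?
P

Computing entropies in dits:
H(P) = 0.4757
H(Q) = 0.4686

Distribution P has higher entropy.

Intuition: The distribution closer to uniform (more spread out) has higher entropy.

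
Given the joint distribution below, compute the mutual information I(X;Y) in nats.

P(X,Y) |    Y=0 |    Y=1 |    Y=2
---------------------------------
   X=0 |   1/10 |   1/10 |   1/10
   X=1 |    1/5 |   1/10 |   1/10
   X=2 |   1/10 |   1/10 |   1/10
0.0138 nats

Mutual information: I(X;Y) = H(X) + H(Y) - H(X,Y)

Marginals:
P(X) = (3/10, 2/5, 3/10), H(X) = 1.0889 nats
P(Y) = (2/5, 3/10, 3/10), H(Y) = 1.0889 nats

Joint entropy: H(X,Y) = 2.1640 nats

I(X;Y) = 1.0889 + 1.0889 - 2.1640 = 0.0138 nats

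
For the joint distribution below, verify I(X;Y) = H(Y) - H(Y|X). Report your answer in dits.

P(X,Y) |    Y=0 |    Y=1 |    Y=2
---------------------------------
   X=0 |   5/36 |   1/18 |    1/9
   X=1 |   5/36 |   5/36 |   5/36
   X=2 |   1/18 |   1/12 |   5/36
I(X;Y) = 0.0126 dits

Mutual information has multiple equivalent forms:
- I(X;Y) = H(X) - H(X|Y)
- I(X;Y) = H(Y) - H(Y|X)
- I(X;Y) = H(X) + H(Y) - H(X,Y)

Computing all quantities:
H(X) = 0.4703, H(Y) = 0.4731, H(X,Y) = 0.9308
H(X|Y) = 0.4577, H(Y|X) = 0.4605

Verification:
H(X) - H(X|Y) = 0.4703 - 0.4577 = 0.0126
H(Y) - H(Y|X) = 0.4731 - 0.4605 = 0.0126
H(X) + H(Y) - H(X,Y) = 0.4703 + 0.4731 - 0.9308 = 0.0126

All forms give I(X;Y) = 0.0126 dits. ✓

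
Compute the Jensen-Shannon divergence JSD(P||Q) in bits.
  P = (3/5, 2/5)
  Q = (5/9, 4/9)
0.0015 bits

Jensen-Shannon divergence is:
JSD(P||Q) = 0.5 × D_KL(P||M) + 0.5 × D_KL(Q||M)
where M = 0.5 × (P + Q) is the mixture distribution.

M = 0.5 × (3/5, 2/5) + 0.5 × (5/9, 4/9) = (0.577778, 0.422222)

D_KL(P||M) = 0.0015 bits
D_KL(Q||M) = 0.0015 bits

JSD(P||Q) = 0.5 × 0.0015 + 0.5 × 0.0015 = 0.0015 bits

Unlike KL divergence, JSD is symmetric and bounded: 0 ≤ JSD ≤ log(2).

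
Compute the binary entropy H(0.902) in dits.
0.1393 dits

The binary entropy function is:
H(p) = -p log(p) - (1-p) log(1-p)

H(0.902) = -0.902 × log_10(0.902) - 0.098 × log_10(0.098)
H(0.902) = 0.1393 dits

Note: Binary entropy is maximized at p=0.5 (H=1 bit) and minimized at p=0 or p=1 (H=0).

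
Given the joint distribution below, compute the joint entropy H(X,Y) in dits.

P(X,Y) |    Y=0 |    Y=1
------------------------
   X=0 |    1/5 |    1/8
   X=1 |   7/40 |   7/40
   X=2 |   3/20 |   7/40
0.7737 dits

Joint entropy is H(X,Y) = -Σ_{x,y} p(x,y) log p(x,y).

Summing over all non-zero entries:
H(X,Y) = -[1/5·log_10(1/5) + 1/8·log_10(1/8) + 7/40·log_10(7/40) + 7/40·log_10(7/40) + 3/20·log_10(3/20) + 7/40·log_10(7/40)]
H(X,Y) = 0.7737 dits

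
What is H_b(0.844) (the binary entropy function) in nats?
0.4330 nats

The binary entropy function is:
H(p) = -p log(p) - (1-p) log(1-p)

H(0.844) = -0.844 × log_e(0.844) - 0.156 × log_e(0.156)
H(0.844) = 0.4330 nats

Note: Binary entropy is maximized at p=0.5 (H=1 bit) and minimized at p=0 or p=1 (H=0).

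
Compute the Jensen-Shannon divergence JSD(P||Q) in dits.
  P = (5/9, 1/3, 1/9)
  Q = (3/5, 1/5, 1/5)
0.0066 dits

Jensen-Shannon divergence is:
JSD(P||Q) = 0.5 × D_KL(P||M) + 0.5 × D_KL(Q||M)
where M = 0.5 × (P + Q) is the mixture distribution.

M = 0.5 × (5/9, 1/3, 1/9) + 0.5 × (3/5, 1/5, 1/5) = (0.577778, 4/15, 0.155556)

D_KL(P||M) = 0.0066 dits
D_KL(Q||M) = 0.0067 dits

JSD(P||Q) = 0.5 × 0.0066 + 0.5 × 0.0067 = 0.0066 dits

Unlike KL divergence, JSD is symmetric and bounded: 0 ≤ JSD ≤ log(2).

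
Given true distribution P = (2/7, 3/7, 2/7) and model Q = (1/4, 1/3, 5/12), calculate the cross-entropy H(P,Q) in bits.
1.6116 bits

Cross-entropy: H(P,Q) = -Σ p(x) log q(x)

Alternatively: H(P,Q) = H(P) + D_KL(P||Q)
H(P) = 1.5567 bits
D_KL(P||Q) = 0.0549 bits

H(P,Q) = 1.5567 + 0.0549 = 1.6116 bits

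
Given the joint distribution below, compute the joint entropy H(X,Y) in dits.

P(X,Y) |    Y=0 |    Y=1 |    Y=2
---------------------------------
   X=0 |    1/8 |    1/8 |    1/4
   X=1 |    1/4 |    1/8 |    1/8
0.7526 dits

Joint entropy is H(X,Y) = -Σ_{x,y} p(x,y) log p(x,y).

Summing over all non-zero entries:
H(X,Y) = -[1/8·log_10(1/8) + 1/8·log_10(1/8) + 1/4·log_10(1/4) + 1/4·log_10(1/4) + 1/8·log_10(1/8) + 1/8·log_10(1/8)]
H(X,Y) = 0.7526 dits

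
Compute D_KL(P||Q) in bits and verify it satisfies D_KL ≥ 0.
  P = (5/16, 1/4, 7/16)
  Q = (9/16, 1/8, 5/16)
0.1974 bits

KL divergence satisfies the Gibbs inequality: D_KL(P||Q) ≥ 0 for all distributions P, Q.

D_KL(P||Q) = Σ p(x) log(p(x)/q(x))
Term by term:
  x=0: 5/16 × log_2[(5/16)/(9/16)] = -0.2650
  x=1: 1/4 × log_2[(1/4)/(1/8)] = 0.2500
  x=2: 7/16 × log_2[(7/16)/(5/16)] = 0.2124
D_KL(P||Q) = 0.1974 bits

D_KL(P||Q) = 0.1974 ≥ 0 ✓

This non-negativity is a fundamental property: relative entropy cannot be negative because it measures how different Q is from P.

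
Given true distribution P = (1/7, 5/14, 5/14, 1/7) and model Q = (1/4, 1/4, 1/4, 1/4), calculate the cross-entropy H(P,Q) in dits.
0.6021 dits

Cross-entropy: H(P,Q) = -Σ p(x) log q(x)

Alternatively: H(P,Q) = H(P) + D_KL(P||Q)
H(P) = 0.5609 dits
D_KL(P||Q) = 0.0412 dits

H(P,Q) = 0.5609 + 0.0412 = 0.6021 dits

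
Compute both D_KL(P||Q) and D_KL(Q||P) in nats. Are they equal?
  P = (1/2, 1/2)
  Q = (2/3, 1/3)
D_KL(P||Q) = 0.0589, D_KL(Q||P) = 0.0566

KL divergence is not symmetric: D_KL(P||Q) ≠ D_KL(Q||P) in general.

D_KL(P||Q) = 0.0589 nats
D_KL(Q||P) = 0.0566 nats

No, they are not equal!

This asymmetry is why KL divergence is not a true distance metric.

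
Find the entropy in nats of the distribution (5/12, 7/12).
0.6792 nats

Shannon entropy is H(X) = -Σ p(x) log p(x).

For P = (5/12, 7/12):
H = -5/12 × log_e(5/12) -7/12 × log_e(7/12)
H = 0.6792 nats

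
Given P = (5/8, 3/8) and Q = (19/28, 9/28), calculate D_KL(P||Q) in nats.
0.0064 nats

KL divergence: D_KL(P||Q) = Σ p(x) log(p(x)/q(x))

Computing term by term:
  x=0: 5/8 × log_e[(5/8)/(19/28)] = 5/8 × -0.0822 = -0.0514
  x=1: 3/8 × log_e[(3/8)/(9/28)] = 3/8 × 0.1542 = 0.0578

D_KL(P||Q) = 0.0064 nats

Note: KL divergence is always non-negative and equals 0 iff P = Q.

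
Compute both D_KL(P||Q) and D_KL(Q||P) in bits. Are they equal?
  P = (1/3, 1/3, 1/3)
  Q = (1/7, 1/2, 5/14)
D_KL(P||Q) = 0.1793, D_KL(Q||P) = 0.1534

KL divergence is not symmetric: D_KL(P||Q) ≠ D_KL(Q||P) in general.

D_KL(P||Q) = 0.1793 bits
D_KL(Q||P) = 0.1534 bits

No, they are not equal!

This asymmetry is why KL divergence is not a true distance metric.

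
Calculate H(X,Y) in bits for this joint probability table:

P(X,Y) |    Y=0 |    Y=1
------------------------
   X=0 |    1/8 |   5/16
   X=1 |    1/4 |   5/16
1.9238 bits

Joint entropy is H(X,Y) = -Σ_{x,y} p(x,y) log p(x,y).

Summing over all non-zero entries:
H(X,Y) = -[1/8·log_2(1/8) + 5/16·log_2(5/16) + 1/4·log_2(1/4) + 5/16·log_2(5/16)]
H(X,Y) = 1.9238 bits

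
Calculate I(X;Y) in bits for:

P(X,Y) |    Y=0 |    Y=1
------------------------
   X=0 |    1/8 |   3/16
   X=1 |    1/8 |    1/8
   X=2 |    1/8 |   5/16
0.0234 bits

Mutual information: I(X;Y) = H(X) + H(Y) - H(X,Y)

Marginals:
P(X) = (5/16, 1/4, 7/16), H(X) = 1.5462 bits
P(Y) = (3/8, 5/8), H(Y) = 0.9544 bits

Joint entropy: H(X,Y) = 2.4772 bits

I(X;Y) = 1.5462 + 0.9544 - 2.4772 = 0.0234 bits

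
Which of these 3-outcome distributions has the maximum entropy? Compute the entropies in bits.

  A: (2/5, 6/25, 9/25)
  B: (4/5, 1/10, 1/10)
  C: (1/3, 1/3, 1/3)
C

For a discrete distribution over n outcomes, entropy is maximized by the uniform distribution.

Computing entropies:
H(A) = 1.5535 bits
H(B) = 0.9219 bits
H(C) = 1.5850 bits

The uniform distribution (where all probabilities equal 1/3) achieves the maximum entropy of log_2(3) = 1.5850 bits.

Distribution C has the highest entropy.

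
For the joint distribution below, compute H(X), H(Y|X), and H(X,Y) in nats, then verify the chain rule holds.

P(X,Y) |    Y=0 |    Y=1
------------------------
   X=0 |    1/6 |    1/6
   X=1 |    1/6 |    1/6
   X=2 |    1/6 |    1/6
H(X,Y) = 1.7918, H(X) = 1.0986, H(Y|X) = 0.6931 (all in nats)

Chain rule: H(X,Y) = H(X) + H(Y|X)

Left side — joint entropy directly:
H(X,Y) = -Σ p(x,y) log p(x,y) = 1.7918 nats

Right side — compute H(Y|X) from the conditional distributions:
P(X) = (1/3, 1/3, 1/3), so H(X) = 1.0986 nats
H(Y|X) = Σ_x P(X=x) · H(Y|X=x):
  P(Y|X=0) = (1/2, 1/2), H(Y|X=0) = 0.6931, weight P(X=0) = 1/3
  P(Y|X=1) = (1/2, 1/2), H(Y|X=1) = 0.6931, weight P(X=1) = 1/3
  P(Y|X=2) = (1/2, 1/2), H(Y|X=2) = 0.6931, weight P(X=2) = 1/3
H(Y|X) = 0.6931 nats

H(X) + H(Y|X) = 1.0986 + 0.6931 = 1.7918 nats

Both sides equal 1.7918 nats. ✓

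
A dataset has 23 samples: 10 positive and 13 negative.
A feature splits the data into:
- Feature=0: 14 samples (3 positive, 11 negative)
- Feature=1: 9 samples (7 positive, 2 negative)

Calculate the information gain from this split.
0.2324 bits

Information Gain = H(Y) - H(Y|Feature)

Before split:
P(positive) = 10/23 = 0.4348
H(Y) = 0.9877 bits

After split:
Feature=0: H = 0.7496 bits (weight = 14/23)
Feature=1: H = 0.7642 bits (weight = 9/23)
H(Y|Feature) = (14/23)×0.7496 + (9/23)×0.7642 = 0.7553 bits

Information Gain = 0.9877 - 0.7553 = 0.2324 bits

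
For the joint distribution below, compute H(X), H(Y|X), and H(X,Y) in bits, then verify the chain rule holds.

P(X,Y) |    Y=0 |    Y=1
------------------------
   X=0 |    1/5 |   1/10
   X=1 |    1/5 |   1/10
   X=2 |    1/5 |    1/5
H(X,Y) = 2.5219, H(X) = 1.5710, H(Y|X) = 0.9510 (all in bits)

Chain rule: H(X,Y) = H(X) + H(Y|X)

Left side — joint entropy directly:
H(X,Y) = -Σ p(x,y) log p(x,y) = 2.5219 bits

Right side — compute H(Y|X) from the conditional distributions:
P(X) = (3/10, 3/10, 2/5), so H(X) = 1.5710 bits
H(Y|X) = Σ_x P(X=x) · H(Y|X=x):
  P(Y|X=0) = (2/3, 1/3), H(Y|X=0) = 0.9183, weight P(X=0) = 3/10
  P(Y|X=1) = (2/3, 1/3), H(Y|X=1) = 0.9183, weight P(X=1) = 3/10
  P(Y|X=2) = (1/2, 1/2), H(Y|X=2) = 1.0000, weight P(X=2) = 2/5
H(Y|X) = 0.9510 bits

H(X) + H(Y|X) = 1.5710 + 0.9510 = 2.5219 bits

Both sides equal 2.5219 bits. ✓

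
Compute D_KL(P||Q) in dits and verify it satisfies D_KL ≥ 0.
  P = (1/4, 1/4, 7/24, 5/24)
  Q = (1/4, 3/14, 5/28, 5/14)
0.0301 dits

KL divergence satisfies the Gibbs inequality: D_KL(P||Q) ≥ 0 for all distributions P, Q.

D_KL(P||Q) = Σ p(x) log(p(x)/q(x))
Term by term:
  x=0: 1/4 × log_10[(1/4)/(1/4)] = 0.0000
  x=1: 1/4 × log_10[(1/4)/(3/14)] = 0.0167
  x=2: 7/24 × log_10[(7/24)/(5/28)] = 0.0621
  x=3: 5/24 × log_10[(5/24)/(5/14)] = -0.0488
D_KL(P||Q) = 0.0301 dits

D_KL(P||Q) = 0.0301 ≥ 0 ✓

This non-negativity is a fundamental property: relative entropy cannot be negative because it measures how different Q is from P.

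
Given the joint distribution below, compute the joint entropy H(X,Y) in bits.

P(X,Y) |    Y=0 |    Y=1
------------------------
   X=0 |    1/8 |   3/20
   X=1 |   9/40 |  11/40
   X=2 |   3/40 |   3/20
2.4727 bits

Joint entropy is H(X,Y) = -Σ_{x,y} p(x,y) log p(x,y).

Summing over all non-zero entries:
H(X,Y) = -[1/8·log_2(1/8) + 3/20·log_2(3/20) + 9/40·log_2(9/40) + 11/40·log_2(11/40) + 3/40·log_2(3/40) + 3/20·log_2(3/20)]
H(X,Y) = 2.4727 bits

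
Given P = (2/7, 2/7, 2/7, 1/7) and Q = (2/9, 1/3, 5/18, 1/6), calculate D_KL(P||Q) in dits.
0.0060 dits

KL divergence: D_KL(P||Q) = Σ p(x) log(p(x)/q(x))

Computing term by term:
  x=0: 2/7 × log_10[(2/7)/(2/9)] = 2/7 × 0.1091 = 0.0312
  x=1: 2/7 × log_10[(2/7)/(1/3)] = 2/7 × -0.0669 = -0.0191
  x=2: 2/7 × log_10[(2/7)/(5/18)] = 2/7 × 0.0122 = 0.0035
  x=3: 1/7 × log_10[(1/7)/(1/6)] = 1/7 × -0.0669 = -0.0096

D_KL(P||Q) = 0.0060 dits

Note: KL divergence is always non-negative and equals 0 iff P = Q.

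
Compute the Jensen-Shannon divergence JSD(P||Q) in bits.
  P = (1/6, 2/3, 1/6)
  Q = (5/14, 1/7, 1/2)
0.2211 bits

Jensen-Shannon divergence is:
JSD(P||Q) = 0.5 × D_KL(P||M) + 0.5 × D_KL(Q||M)
where M = 0.5 × (P + Q) is the mixture distribution.

M = 0.5 × (1/6, 2/3, 1/6) + 0.5 × (5/14, 1/7, 1/2) = (0.261905, 0.404762, 1/3)

D_KL(P||M) = 0.2046 bits
D_KL(Q||M) = 0.2376 bits

JSD(P||Q) = 0.5 × 0.2046 + 0.5 × 0.2376 = 0.2211 bits

Unlike KL divergence, JSD is symmetric and bounded: 0 ≤ JSD ≤ log(2).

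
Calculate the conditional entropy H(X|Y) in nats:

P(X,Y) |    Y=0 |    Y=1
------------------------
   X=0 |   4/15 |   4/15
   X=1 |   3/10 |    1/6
0.6805 nats

Using the chain rule: H(X|Y) = H(X,Y) - H(Y)

First, compute H(X,Y) = 1.3648 nats

Marginal P(Y) = (17/30, 13/30)
H(Y) = 0.6842 nats

H(X|Y) = H(X,Y) - H(Y) = 1.3648 - 0.6842 = 0.6805 nats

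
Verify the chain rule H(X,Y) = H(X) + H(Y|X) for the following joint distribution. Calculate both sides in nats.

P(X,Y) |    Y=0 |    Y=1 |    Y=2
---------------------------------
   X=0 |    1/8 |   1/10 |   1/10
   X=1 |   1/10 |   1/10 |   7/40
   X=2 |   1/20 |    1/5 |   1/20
H(X,Y) = 2.1074, H(X) = 1.0943, H(Y|X) = 1.0132 (all in nats)

Chain rule: H(X,Y) = H(X) + H(Y|X)

Left side — joint entropy directly:
H(X,Y) = -Σ p(x,y) log p(x,y) = 2.1074 nats

Right side — compute H(Y|X) from the conditional distributions:
P(X) = (13/40, 3/8, 3/10), so H(X) = 1.0943 nats
H(Y|X) = Σ_x P(X=x) · H(Y|X=x):
  P(Y|X=0) = (5/13, 4/13, 4/13), H(Y|X=0) = 1.0928, weight P(X=0) = 13/40
  P(Y|X=1) = (4/15, 4/15, 7/15), H(Y|X=1) = 1.0606, weight P(X=1) = 3/8
  P(Y|X=2) = (1/6, 2/3, 1/6), H(Y|X=2) = 0.8676, weight P(X=2) = 3/10
H(Y|X) = 1.0132 nats

H(X) + H(Y|X) = 1.0943 + 1.0132 = 2.1074 nats

Both sides equal 2.1074 nats. ✓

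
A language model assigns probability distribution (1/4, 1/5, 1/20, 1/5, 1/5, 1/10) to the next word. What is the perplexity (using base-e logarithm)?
5.4319

Perplexity is e^H (or exp(H) for natural log).

First, H = -Σ p log p = 1.6923 nats
Perplexity = e^1.6923 = 5.4319

Interpretation: The model's uncertainty is equivalent to choosing uniformly among 5.4 options.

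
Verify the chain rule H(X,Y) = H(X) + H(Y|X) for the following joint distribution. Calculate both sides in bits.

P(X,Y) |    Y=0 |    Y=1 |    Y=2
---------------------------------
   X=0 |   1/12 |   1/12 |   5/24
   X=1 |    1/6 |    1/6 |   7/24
H(X,Y) = 2.4491, H(X) = 0.9544, H(Y|X) = 1.4946 (all in bits)

Chain rule: H(X,Y) = H(X) + H(Y|X)

Left side — joint entropy directly:
H(X,Y) = -Σ p(x,y) log p(x,y) = 2.4491 bits

Right side — compute H(Y|X) from the conditional distributions:
P(X) = (3/8, 5/8), so H(X) = 0.9544 bits
H(Y|X) = Σ_x P(X=x) · H(Y|X=x):
  P(Y|X=0) = (2/9, 2/9, 5/9), H(Y|X=0) = 1.4355, weight P(X=0) = 3/8
  P(Y|X=1) = (4/15, 4/15, 7/15), H(Y|X=1) = 1.5301, weight P(X=1) = 5/8
H(Y|X) = 1.4946 bits

H(X) + H(Y|X) = 0.9544 + 1.4946 = 2.4491 bits

Both sides equal 2.4491 bits. ✓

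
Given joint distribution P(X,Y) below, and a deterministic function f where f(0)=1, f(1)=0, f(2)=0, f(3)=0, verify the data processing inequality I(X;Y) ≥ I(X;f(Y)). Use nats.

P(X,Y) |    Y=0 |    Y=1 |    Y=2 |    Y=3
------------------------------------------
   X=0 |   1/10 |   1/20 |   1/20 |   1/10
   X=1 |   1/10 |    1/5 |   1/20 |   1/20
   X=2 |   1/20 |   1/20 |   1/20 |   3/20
I(X;Y) = 0.0967, I(X;f(Y)) = 0.0113, inequality holds: 0.0967 ≥ 0.0113

Data Processing Inequality: For any Markov chain X → Y → Z, we have I(X;Y) ≥ I(X;Z).

Here Z = f(Y) is a deterministic function of Y, forming X → Y → Z.

Original I(X;Y) = 0.0967 nats

After applying f:
P(X,Z) where Z=f(Y):
- P(X,Z=0) = P(X,Y=1) + P(X,Y=2) + P(X,Y=3)
- P(X,Z=1) = P(X,Y=0)

I(X;Z) = I(X;f(Y)) = 0.0113 nats

Verification: 0.0967 ≥ 0.0113 ✓

Information cannot be created by processing; the function f can only lose information about X.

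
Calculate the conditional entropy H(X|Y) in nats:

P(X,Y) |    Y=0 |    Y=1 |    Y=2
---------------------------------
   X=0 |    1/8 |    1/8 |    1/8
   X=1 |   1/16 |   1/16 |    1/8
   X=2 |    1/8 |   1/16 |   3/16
1.0617 nats

Using the chain rule: H(X|Y) = H(X,Y) - H(Y)

First, compute H(X,Y) = 2.1334 nats

Marginal P(Y) = (5/16, 1/4, 7/16)
H(Y) = 1.0717 nats

H(X|Y) = H(X,Y) - H(Y) = 2.1334 - 1.0717 = 1.0617 nats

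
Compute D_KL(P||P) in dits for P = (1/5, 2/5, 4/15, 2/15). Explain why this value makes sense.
0.0000 dits

KL divergence satisfies the Gibbs inequality: D_KL(P||Q) ≥ 0 for all distributions P, Q.

D_KL(P||Q) = Σ p(x) log(p(x)/q(x))
Each term is p(x) × log_10(p(x)/p(x)) = p(x) × log_10(1) = 0, so the sum is 0.
D_KL(P||Q) = 0.0000 dits

When P = Q, the KL divergence is exactly 0, as there is no 'divergence' between identical distributions.

This non-negativity is a fundamental property: relative entropy cannot be negative because it measures how different Q is from P.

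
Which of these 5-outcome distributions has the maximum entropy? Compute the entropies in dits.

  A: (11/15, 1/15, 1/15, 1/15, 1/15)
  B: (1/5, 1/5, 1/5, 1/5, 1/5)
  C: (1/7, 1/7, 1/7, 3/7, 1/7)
B

For a discrete distribution over n outcomes, entropy is maximized by the uniform distribution.

Computing entropies:
H(A) = 0.4124 dits
H(B) = 0.6990 dits
H(C) = 0.6406 dits

The uniform distribution (where all probabilities equal 1/5) achieves the maximum entropy of log_10(5) = 0.6990 dits.

Distribution B has the highest entropy.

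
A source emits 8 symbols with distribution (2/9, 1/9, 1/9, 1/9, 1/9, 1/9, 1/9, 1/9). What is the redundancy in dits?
0.0157 dits

Redundancy measures how far a source is from maximum entropy:
R = H_max - H(X)

Maximum entropy for 8 symbols: H_max = log_10(8) = 0.9031 dits
Actual entropy: H(X) = 0.8873 dits
Redundancy: R = 0.9031 - 0.8873 = 0.0157 dits

This redundancy represents potential for compression: the source could be compressed by 0.0157 dits per symbol.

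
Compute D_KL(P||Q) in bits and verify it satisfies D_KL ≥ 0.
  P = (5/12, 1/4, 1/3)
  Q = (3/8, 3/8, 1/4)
0.0554 bits

KL divergence satisfies the Gibbs inequality: D_KL(P||Q) ≥ 0 for all distributions P, Q.

D_KL(P||Q) = Σ p(x) log(p(x)/q(x))
Term by term:
  x=0: 5/12 × log_2[(5/12)/(3/8)] = 0.0633
  x=1: 1/4 × log_2[(1/4)/(3/8)] = -0.1462
  x=2: 1/3 × log_2[(1/3)/(1/4)] = 0.1383
D_KL(P||Q) = 0.0554 bits

D_KL(P||Q) = 0.0554 ≥ 0 ✓

This non-negativity is a fundamental property: relative entropy cannot be negative because it measures how different Q is from P.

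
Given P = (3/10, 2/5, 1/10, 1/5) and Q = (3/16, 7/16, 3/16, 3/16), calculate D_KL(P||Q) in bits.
0.0796 bits

KL divergence: D_KL(P||Q) = Σ p(x) log(p(x)/q(x))

Computing term by term:
  x=0: 3/10 × log_2[(3/10)/(3/16)] = 3/10 × 0.6781 = 0.2034
  x=1: 2/5 × log_2[(2/5)/(7/16)] = 2/5 × -0.1293 = -0.0517
  x=2: 1/10 × log_2[(1/10)/(3/16)] = 1/10 × -0.9069 = -0.0907
  x=3: 1/5 × log_2[(1/5)/(3/16)] = 1/5 × 0.0931 = 0.0186

D_KL(P||Q) = 0.0796 bits

Note: KL divergence is always non-negative and equals 0 iff P = Q.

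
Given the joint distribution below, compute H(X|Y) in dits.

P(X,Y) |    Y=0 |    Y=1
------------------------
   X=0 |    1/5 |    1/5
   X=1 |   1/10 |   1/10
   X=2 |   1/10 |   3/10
0.4442 dits

Using the chain rule: H(X|Y) = H(X,Y) - H(Y)

First, compute H(X,Y) = 0.7365 dits

Marginal P(Y) = (2/5, 3/5)
H(Y) = 0.2923 dits

H(X|Y) = H(X,Y) - H(Y) = 0.7365 - 0.2923 = 0.4442 dits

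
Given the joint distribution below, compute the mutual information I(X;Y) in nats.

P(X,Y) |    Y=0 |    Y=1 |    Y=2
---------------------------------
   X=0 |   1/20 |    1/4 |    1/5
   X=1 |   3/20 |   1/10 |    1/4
0.0622 nats

Mutual information: I(X;Y) = H(X) + H(Y) - H(X,Y)

Marginals:
P(X) = (1/2, 1/2), H(X) = 0.6931 nats
P(Y) = (1/5, 7/20, 9/20), H(Y) = 1.0487 nats

Joint entropy: H(X,Y) = 1.6796 nats

I(X;Y) = 0.6931 + 1.0487 - 1.6796 = 0.0622 nats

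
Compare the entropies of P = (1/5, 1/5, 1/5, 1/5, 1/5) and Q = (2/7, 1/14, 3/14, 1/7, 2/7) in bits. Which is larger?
P

Computing entropies in bits:
H(P) = 2.3219
H(Q) = 2.1820

Distribution P has higher entropy.

Intuition: The distribution closer to uniform (more spread out) has higher entropy.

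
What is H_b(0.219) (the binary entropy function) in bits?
0.7583 bits

The binary entropy function is:
H(p) = -p log(p) - (1-p) log(1-p)

H(0.219) = -0.219 × log_2(0.219) - 0.781 × log_2(0.781)
H(0.219) = 0.7583 bits

Note: Binary entropy is maximized at p=0.5 (H=1 bit) and minimized at p=0 or p=1 (H=0).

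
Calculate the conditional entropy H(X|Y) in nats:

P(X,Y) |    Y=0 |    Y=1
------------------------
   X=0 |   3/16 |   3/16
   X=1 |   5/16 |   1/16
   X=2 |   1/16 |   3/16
0.9664 nats

Using the chain rule: H(X|Y) = H(X,Y) - H(Y)

First, compute H(X,Y) = 1.6517 nats

Marginal P(Y) = (9/16, 7/16)
H(Y) = 0.6853 nats

H(X|Y) = H(X,Y) - H(Y) = 1.6517 - 0.6853 = 0.9664 nats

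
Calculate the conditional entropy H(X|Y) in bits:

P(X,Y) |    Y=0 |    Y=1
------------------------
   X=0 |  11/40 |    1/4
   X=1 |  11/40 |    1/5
0.9960 bits

Using the chain rule: H(X|Y) = H(X,Y) - H(Y)

First, compute H(X,Y) = 1.9888 bits

Marginal P(Y) = (11/20, 9/20)
H(Y) = 0.9928 bits

H(X|Y) = H(X,Y) - H(Y) = 1.9888 - 0.9928 = 0.9960 bits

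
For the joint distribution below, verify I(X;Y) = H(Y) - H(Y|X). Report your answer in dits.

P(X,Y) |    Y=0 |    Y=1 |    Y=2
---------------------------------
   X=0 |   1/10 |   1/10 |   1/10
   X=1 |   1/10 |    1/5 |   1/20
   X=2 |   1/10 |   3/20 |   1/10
I(X;Y) = 0.0110 dits

Mutual information has multiple equivalent forms:
- I(X;Y) = H(X) - H(X|Y)
- I(X;Y) = H(Y) - H(Y|X)
- I(X;Y) = H(X) + H(Y) - H(X,Y)

Computing all quantities:
H(X) = 0.4760, H(Y) = 0.4634, H(X,Y) = 0.9284
H(X|Y) = 0.4650, H(Y|X) = 0.4524

Verification:
H(X) - H(X|Y) = 0.4760 - 0.4650 = 0.0110
H(Y) - H(Y|X) = 0.4634 - 0.4524 = 0.0110
H(X) + H(Y) - H(X,Y) = 0.4760 + 0.4634 - 0.9284 = 0.0110

All forms give I(X;Y) = 0.0110 dits. ✓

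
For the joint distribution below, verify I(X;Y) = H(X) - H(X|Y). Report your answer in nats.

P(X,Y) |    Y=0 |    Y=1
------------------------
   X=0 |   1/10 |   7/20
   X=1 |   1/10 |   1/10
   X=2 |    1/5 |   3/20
I(X;Y) = 0.0570 nats

Mutual information has multiple equivalent forms:
- I(X;Y) = H(X) - H(X|Y)
- I(X;Y) = H(Y) - H(Y|X)
- I(X;Y) = H(X) + H(Y) - H(X,Y)

Computing all quantities:
H(X) = 1.0487, H(Y) = 0.6730, H(X,Y) = 1.6647
H(X|Y) = 0.9917, H(Y|X) = 0.6160

Verification:
H(X) - H(X|Y) = 1.0487 - 0.9917 = 0.0570
H(Y) - H(Y|X) = 0.6730 - 0.6160 = 0.0570
H(X) + H(Y) - H(X,Y) = 1.0487 + 0.6730 - 1.6647 = 0.0570

All forms give I(X;Y) = 0.0570 nats. ✓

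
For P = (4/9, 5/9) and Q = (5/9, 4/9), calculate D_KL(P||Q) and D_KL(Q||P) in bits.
D_KL(P||Q) = 0.0358, D_KL(Q||P) = 0.0358

KL divergence is not symmetric: D_KL(P||Q) ≠ D_KL(Q||P) in general.

D_KL(P||Q) = 0.0358 bits
D_KL(Q||P) = 0.0358 bits

In this case they happen to be equal (to 4 decimal places).

This asymmetry is why KL divergence is not a true distance metric.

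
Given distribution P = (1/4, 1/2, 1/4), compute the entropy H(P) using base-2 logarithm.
1.5000 bits

Shannon entropy is H(X) = -Σ p(x) log p(x).

For P = (1/4, 1/2, 1/4):
H = -1/4 × log_2(1/4) -1/2 × log_2(1/2) -1/4 × log_2(1/4)
H = 1.5000 bits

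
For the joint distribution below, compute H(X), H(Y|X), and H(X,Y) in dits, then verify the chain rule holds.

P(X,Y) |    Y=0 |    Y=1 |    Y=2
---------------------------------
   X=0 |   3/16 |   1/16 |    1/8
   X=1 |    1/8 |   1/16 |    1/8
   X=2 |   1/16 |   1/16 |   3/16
H(X,Y) = 0.9123, H(X) = 0.4755, H(Y|X) = 0.4369 (all in dits)

Chain rule: H(X,Y) = H(X) + H(Y|X)

Left side — joint entropy directly:
H(X,Y) = -Σ p(x,y) log p(x,y) = 0.9123 dits

Right side — compute H(Y|X) from the conditional distributions:
P(X) = (3/8, 5/16, 5/16), so H(X) = 0.4755 dits
H(Y|X) = Σ_x P(X=x) · H(Y|X=x):
  P(Y|X=0) = (1/2, 1/6, 1/3), H(Y|X=0) = 0.4392, weight P(X=0) = 3/8
  P(Y|X=1) = (2/5, 1/5, 2/5), H(Y|X=1) = 0.4581, weight P(X=1) = 5/16
  P(Y|X=2) = (1/5, 1/5, 3/5), H(Y|X=2) = 0.4127, weight P(X=2) = 5/16
H(Y|X) = 0.4369 dits

H(X) + H(Y|X) = 0.4755 + 0.4369 = 0.9123 dits

Both sides equal 0.9123 dits. ✓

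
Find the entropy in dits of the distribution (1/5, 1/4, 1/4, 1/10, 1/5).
0.6806 dits

Shannon entropy is H(X) = -Σ p(x) log p(x).

For P = (1/5, 1/4, 1/4, 1/10, 1/5):
H = -1/5 × log_10(1/5) -1/4 × log_10(1/4) -1/4 × log_10(1/4) -1/10 × log_10(1/10) -1/5 × log_10(1/5)
H = 0.6806 dits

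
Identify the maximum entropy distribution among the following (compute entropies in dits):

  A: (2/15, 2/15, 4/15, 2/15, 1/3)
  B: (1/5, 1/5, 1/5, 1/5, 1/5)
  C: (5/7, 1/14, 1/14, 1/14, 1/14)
B

For a discrete distribution over n outcomes, entropy is maximized by the uniform distribution.

Computing entropies:
H(A) = 0.6621 dits
H(B) = 0.6990 dits
H(C) = 0.4318 dits

The uniform distribution (where all probabilities equal 1/5) achieves the maximum entropy of log_10(5) = 0.6990 dits.

Distribution B has the highest entropy.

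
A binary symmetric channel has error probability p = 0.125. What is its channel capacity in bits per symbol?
0.4564 bits

For a binary symmetric channel (BSC) with error probability p:
Capacity C = 1 - H(p) bits per symbol

where H(p) = -p log₂(p) - (1-p) log₂(1-p) is the binary entropy function.

H(0.125) = 0.5436 bits
C = 1 - 0.5436 = 0.4564 bits per symbol

This means we can reliably transmit up to 0.4564 bits of information per channel use.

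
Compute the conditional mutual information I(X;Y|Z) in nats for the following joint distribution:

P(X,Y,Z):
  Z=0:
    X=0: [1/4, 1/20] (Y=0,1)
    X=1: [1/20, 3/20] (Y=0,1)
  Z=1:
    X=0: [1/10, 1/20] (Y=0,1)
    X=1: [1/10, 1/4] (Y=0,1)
0.1205 nats

Conditional mutual information: I(X;Y|Z) = H(X|Z) + H(Y|Z) - H(X,Y|Z)

H(Z) = 0.6931
H(X,Z) = 1.3351 → H(X|Z) = 0.6419
H(Y,Z) = 1.3662 → H(Y|Z) = 0.6730
H(X,Y,Z) = 1.8876 → H(X,Y|Z) = 1.1944

I(X;Y|Z) = 0.6419 + 0.6730 - 1.1944 = 0.1205 nats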